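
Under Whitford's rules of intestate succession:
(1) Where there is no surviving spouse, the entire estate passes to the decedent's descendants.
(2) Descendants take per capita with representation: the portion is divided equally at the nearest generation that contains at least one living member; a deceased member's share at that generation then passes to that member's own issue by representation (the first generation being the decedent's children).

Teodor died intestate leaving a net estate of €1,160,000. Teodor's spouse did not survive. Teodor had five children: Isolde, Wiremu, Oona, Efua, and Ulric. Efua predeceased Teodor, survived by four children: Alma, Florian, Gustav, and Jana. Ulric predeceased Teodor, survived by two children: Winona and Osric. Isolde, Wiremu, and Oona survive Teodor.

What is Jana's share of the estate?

The entire €1,160,000 passes to the descendants.
That amount (€1,160,000) is divided into 5 shares of €232,000: Isolde, Wiremu, and Oona each take €232,000; Efua's €232,000 share passes to Efua's issue; Ulric's €232,000 share passes to Ulric's issue.
Efua's share (€232,000) is divided into 4 shares of €58,000: Alma, Florian, Gustav, and Jana each take €58,000.
Ulric's share (€232,000) is divided into 2 shares of €116,000: Winona and Osric each take €116,000.

Jana receives €58,000.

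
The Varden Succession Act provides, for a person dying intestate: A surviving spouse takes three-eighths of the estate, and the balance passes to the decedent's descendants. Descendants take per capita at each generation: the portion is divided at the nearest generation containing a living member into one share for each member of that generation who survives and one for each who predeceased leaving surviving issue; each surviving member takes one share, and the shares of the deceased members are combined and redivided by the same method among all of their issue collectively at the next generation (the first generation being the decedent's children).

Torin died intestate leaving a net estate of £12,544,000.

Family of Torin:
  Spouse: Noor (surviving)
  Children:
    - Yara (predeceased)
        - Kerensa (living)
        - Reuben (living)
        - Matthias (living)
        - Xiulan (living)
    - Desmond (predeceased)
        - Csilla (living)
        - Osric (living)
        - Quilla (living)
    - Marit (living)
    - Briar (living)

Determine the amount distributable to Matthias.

Matthias receives £560,000.

Noor takes three-eighths of £12,544,000 = £4,704,000. The remaining £7,840,000 passes to the descendants.
The descendants' portion (£7,840,000) is divided at the children's generation into 4 shares of £1,960,000. Marit and Briar each take £1,960,000. The 2 shares of the deceased (Yara and Desmond) are combined into a pool of £3,920,000.
That pool (£3,920,000) is divided at the grandchildren's generation equally among Kerensa, Reuben, Matthias, Xiulan, Csilla, Osric, and Quilla: £560,000 each.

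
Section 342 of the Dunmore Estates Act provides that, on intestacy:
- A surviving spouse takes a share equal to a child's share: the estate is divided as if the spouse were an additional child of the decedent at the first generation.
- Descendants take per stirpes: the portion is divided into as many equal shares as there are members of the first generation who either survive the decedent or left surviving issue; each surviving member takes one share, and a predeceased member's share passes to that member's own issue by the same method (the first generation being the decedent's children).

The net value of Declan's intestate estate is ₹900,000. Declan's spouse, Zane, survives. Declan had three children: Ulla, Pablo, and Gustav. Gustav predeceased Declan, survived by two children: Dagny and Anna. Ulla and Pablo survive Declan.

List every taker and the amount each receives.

Zane: ₹225,000; Ulla: ₹225,000; Pablo: ₹225,000; Dagny: ₹112,500; Anna: ₹112,500

The spouse counts as an additional share at the children's level, so there are 4 primary shares of ₹225,000. Zane takes one such share (₹225,000).
The children's combined portion (₹675,000) is divided into 3 shares of ₹225,000: Ulla and Pablo each take ₹225,000; Gustav's ₹225,000 share passes to Gustav's issue.
Gustav's share (₹225,000) is divided into 2 shares of ₹112,500: Dagny and Anna each take ₹112,500.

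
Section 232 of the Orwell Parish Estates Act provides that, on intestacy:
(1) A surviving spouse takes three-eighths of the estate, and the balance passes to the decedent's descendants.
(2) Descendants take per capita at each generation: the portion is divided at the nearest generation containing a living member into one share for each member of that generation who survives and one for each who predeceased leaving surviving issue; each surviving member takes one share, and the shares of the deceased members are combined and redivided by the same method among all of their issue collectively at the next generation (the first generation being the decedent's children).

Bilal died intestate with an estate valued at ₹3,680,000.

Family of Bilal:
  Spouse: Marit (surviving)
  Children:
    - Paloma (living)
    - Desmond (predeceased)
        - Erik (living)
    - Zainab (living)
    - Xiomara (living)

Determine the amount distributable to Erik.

Marit takes three-eighths of ₹3,680,000 = ₹1,380,000. The remaining ₹2,300,000 passes to the descendants.
The descendants' portion (₹2,300,000) is divided at the children's generation into 4 shares of ₹575,000. Paloma, Zainab, and Xiomara each take ₹575,000. The remaining share for the deceased Desmond (₹575,000) is carried to the next generation.
That pool (₹575,000) passes entirely to Erik, the sole taker at the grandchildren's generation.

Erik receives ₹575,000.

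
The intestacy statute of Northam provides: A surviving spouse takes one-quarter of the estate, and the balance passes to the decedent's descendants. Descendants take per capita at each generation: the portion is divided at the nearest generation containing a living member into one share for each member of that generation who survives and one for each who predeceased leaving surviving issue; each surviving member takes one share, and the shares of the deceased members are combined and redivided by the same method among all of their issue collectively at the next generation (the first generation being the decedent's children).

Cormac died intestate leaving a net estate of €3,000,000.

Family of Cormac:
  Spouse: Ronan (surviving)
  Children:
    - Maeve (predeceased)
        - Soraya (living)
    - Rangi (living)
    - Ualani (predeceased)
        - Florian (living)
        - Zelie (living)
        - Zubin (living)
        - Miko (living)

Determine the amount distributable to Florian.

Florian receives €300,000.

Ronan takes one-quarter of €3,000,000 = €750,000. The remaining €2,250,000 passes to the descendants.
The descendants' portion (€2,250,000) is divided at the children's generation into 3 shares of €750,000. Rangi takes €750,000. The 2 shares of the deceased (Maeve and Ualani) are combined into a pool of €1,500,000.
That pool (€1,500,000) is divided at the grandchildren's generation equally among Soraya, Florian, Zelie, Zubin, and Miko: €300,000 each.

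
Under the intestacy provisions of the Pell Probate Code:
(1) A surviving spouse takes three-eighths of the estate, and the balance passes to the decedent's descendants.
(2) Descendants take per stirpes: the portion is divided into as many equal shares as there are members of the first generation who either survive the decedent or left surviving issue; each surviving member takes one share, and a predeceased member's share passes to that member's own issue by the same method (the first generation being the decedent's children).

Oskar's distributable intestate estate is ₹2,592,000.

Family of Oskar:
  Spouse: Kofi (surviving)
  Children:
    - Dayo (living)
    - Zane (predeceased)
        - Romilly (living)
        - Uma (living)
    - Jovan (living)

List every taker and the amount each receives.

Kofi: ₹972,000; Dayo: ₹540,000; Romilly: ₹270,000; Uma: ₹270,000; Jovan: ₹540,000

Kofi takes three-eighths of ₹2,592,000 = ₹972,000. The remaining ₹1,620,000 passes to the descendants.
The descendants' portion (₹1,620,000) is divided into 3 shares of ₹540,000: Dayo and Jovan each take ₹540,000; Zane's ₹540,000 share passes to Zane's issue.
Zane's share (₹540,000) is divided into 2 shares of ₹270,000: Romilly and Uma each take ₹270,000.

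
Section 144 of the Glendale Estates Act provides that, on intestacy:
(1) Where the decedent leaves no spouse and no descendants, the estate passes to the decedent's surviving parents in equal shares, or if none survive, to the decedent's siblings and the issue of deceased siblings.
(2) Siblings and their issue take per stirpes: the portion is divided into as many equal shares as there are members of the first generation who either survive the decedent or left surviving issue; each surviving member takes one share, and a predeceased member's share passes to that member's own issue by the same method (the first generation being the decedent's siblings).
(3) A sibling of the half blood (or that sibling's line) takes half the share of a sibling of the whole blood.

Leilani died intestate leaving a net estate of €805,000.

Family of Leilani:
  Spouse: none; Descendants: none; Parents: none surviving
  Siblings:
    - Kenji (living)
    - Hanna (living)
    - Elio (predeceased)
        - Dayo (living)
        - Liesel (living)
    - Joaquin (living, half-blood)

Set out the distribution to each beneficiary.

Kenji: €230,000; Hanna: €230,000; Dayo: €115,000; Liesel: €115,000; Joaquin: €115,000

The entire €805,000 passes to the siblings and their issue.
Counting each half-blood sibling's line as half a unit, there are 7/2 units in €805,000, so one unit is €230,000. Whole-blood lines (Kenji, Hanna, and Elio) take €230,000 each; half-blood lines (Joaquin) take €115,000 each.
Elio's share (€230,000) is divided into 2 shares of €115,000: Dayo and Liesel each take €115,000.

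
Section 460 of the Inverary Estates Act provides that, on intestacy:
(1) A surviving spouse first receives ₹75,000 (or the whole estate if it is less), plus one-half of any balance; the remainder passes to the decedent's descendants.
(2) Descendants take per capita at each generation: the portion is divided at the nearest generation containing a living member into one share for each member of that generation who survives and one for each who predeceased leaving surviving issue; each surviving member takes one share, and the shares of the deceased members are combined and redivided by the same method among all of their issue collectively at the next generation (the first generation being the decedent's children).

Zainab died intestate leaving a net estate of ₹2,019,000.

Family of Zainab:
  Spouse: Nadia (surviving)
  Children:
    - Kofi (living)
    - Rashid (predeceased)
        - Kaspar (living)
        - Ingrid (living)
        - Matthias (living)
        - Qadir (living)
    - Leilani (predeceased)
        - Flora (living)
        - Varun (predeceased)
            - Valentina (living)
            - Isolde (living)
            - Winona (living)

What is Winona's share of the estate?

Winona receives ₹36,000.

Nadia first takes ₹75,000, leaving a balance of ₹1,944,000. Nadia then takes one-half of the balance (₹972,000), for a total of ₹1,047,000. The remaining ₹972,000 passes to the descendants.
The descendants' portion (₹972,000) is divided at the children's generation into 3 shares of ₹324,000. Kofi takes ₹324,000. The 2 shares of the deceased (Rashid and Leilani) are combined into a pool of ₹648,000.
That pool (₹648,000) is divided at the grandchildren's generation into 6 shares of ₹108,000. Kaspar, Ingrid, Matthias, Qadir, and Flora each take ₹108,000. The remaining share for the deceased Varun (₹108,000) is carried to the next generation.
That pool (₹108,000) is divided at the great-grandchildren's generation equally among Valentina, Isolde, and Winona: ₹36,000 each.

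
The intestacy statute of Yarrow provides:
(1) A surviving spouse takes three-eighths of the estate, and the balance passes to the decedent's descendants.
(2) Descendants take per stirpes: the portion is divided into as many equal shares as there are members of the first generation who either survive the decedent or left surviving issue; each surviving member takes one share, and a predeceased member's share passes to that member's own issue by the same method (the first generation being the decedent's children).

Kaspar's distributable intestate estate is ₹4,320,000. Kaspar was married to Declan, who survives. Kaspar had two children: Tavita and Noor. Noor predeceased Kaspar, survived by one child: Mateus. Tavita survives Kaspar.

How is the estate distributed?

Declan takes three-eighths of ₹4,320,000 = ₹1,620,000. The remaining ₹2,700,000 passes to the descendants.
The descendants' portion (₹2,700,000) is divided into 2 shares of ₹1,350,000: Tavita takes ₹1,350,000; Noor's ₹1,350,000 share passes to Noor's issue.
Noor's share (₹1,350,000) passes entirely to Mateus.

Declan: ₹1,620,000; Tavita: ₹1,350,000; Mateus: ₹1,350,000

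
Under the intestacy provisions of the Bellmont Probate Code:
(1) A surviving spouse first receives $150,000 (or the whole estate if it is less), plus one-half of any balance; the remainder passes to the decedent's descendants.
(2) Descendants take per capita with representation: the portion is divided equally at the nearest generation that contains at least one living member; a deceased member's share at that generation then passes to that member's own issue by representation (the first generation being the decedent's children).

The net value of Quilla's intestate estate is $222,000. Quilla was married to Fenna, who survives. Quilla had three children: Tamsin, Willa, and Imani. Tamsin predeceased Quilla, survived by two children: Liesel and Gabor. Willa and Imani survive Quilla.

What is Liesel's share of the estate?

Liesel receives $6,000.

Fenna first takes $150,000, leaving a balance of $72,000. Fenna then takes one-half of the balance ($36,000), for a total of $186,000. The remaining $36,000 passes to the descendants.
The descendants' portion ($36,000) is divided into 3 shares of $12,000: Willa and Imani each take $12,000; Tamsin's $12,000 share passes to Tamsin's issue.
Tamsin's share ($12,000) is divided into 2 shares of $6,000: Liesel and Gabor each take $6,000.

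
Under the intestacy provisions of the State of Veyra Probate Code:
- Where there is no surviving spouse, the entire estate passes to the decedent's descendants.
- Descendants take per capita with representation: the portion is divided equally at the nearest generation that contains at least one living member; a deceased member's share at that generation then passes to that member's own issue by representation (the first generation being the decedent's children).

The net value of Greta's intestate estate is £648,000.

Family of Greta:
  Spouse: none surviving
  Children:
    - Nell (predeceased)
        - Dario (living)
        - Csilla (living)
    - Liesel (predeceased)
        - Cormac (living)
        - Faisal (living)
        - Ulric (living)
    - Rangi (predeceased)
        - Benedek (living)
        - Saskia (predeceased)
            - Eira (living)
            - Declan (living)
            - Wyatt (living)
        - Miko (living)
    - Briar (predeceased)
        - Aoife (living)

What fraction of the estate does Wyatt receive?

The entire £648,000 passes to the descendants.
No child survives, so the initial division is made at the grandchildren's generation.
That amount (£648,000) is divided into 9 shares of £72,000: Dario, Csilla, Cormac, Faisal, Ulric, Benedek, Miko, and Aoife each take £72,000; Saskia's £72,000 share passes to Saskia's issue.
Saskia's share (£72,000) is divided into 3 shares of £24,000: Eira, Declan, and Wyatt each take £24,000.

Wyatt receives 1/27 of the estate.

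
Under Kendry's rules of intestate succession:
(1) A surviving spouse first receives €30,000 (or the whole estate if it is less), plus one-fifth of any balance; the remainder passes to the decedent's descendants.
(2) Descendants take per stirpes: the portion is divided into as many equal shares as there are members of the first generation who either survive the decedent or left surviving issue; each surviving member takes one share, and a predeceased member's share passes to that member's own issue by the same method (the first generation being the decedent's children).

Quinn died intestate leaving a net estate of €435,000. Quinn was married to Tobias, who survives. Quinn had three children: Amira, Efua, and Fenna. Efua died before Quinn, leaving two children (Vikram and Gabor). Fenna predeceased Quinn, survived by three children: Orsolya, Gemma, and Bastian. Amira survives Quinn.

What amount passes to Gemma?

Tobias first takes €30,000, leaving a balance of €405,000. Tobias then takes one-fifth of the balance (€81,000), for a total of €111,000. The remaining €324,000 passes to the descendants.
The descendants' portion (€324,000) is divided into 3 shares of €108,000: Amira takes €108,000; Efua's €108,000 share passes to Efua's issue; Fenna's €108,000 share passes to Fenna's issue.
Efua's share (€108,000) is divided into 2 shares of €54,000: Vikram and Gabor each take €54,000.
Fenna's share (€108,000) is divided into 3 shares of €36,000: Orsolya, Gemma, and Bastian each take €36,000.

Gemma receives €36,000.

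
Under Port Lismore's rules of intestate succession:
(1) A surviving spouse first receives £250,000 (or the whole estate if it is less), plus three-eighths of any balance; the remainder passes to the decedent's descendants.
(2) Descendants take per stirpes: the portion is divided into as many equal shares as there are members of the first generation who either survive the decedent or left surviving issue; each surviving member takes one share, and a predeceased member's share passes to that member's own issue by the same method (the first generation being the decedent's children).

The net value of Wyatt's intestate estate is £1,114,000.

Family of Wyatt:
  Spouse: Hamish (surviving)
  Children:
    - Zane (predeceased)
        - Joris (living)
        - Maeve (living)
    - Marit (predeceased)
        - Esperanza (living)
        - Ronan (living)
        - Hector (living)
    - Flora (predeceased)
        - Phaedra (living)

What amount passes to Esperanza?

Esperanza receives £60,000.

Hamish first takes £250,000, leaving a balance of £864,000. Hamish then takes three-eighths of the balance (£324,000), for a total of £574,000. The remaining £540,000 passes to the descendants.
The descendants' portion (£540,000) is divided into 3 shares of £180,000: Zane's £180,000 share passes to Zane's issue; Marit's £180,000 share passes to Marit's issue; Flora's £180,000 share passes to Flora's issue.
Zane's share (£180,000) is divided into 2 shares of £90,000: Joris and Maeve each take £90,000.
Marit's share (£180,000) is divided into 3 shares of £60,000: Esperanza, Ronan, and Hector each take £60,000.
Flora's share (£180,000) passes entirely to Phaedra.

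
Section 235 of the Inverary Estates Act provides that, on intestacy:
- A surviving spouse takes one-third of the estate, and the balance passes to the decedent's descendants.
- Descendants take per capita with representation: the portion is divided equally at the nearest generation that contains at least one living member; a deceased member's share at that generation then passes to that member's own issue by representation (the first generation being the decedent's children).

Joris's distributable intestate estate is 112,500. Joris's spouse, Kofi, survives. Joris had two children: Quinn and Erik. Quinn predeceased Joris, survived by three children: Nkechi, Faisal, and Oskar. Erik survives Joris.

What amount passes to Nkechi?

Nkechi receives 12,500.

Kofi takes one-third of 112,500 = 37,500. The remaining 75,000 passes to the descendants.
The descendants' portion (75,000) is divided into 2 shares of 37,500: Erik takes 37,500; Quinn's 37,500 share passes to Quinn's issue.
Quinn's share (37,500) is divided into 3 shares of 12,500: Nkechi, Faisal, and Oskar each take 12,500.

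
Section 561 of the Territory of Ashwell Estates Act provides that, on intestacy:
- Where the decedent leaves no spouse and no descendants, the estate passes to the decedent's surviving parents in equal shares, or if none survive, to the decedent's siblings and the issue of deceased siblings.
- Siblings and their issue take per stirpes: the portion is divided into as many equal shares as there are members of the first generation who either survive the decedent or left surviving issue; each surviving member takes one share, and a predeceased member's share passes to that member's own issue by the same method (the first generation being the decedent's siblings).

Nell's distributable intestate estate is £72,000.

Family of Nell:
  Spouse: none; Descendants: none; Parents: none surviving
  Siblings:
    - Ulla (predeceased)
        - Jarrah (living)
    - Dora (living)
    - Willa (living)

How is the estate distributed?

Jarrah: £24,000; Dora: £24,000; Willa: £24,000

The entire £72,000 passes to the siblings and their issue.
That amount (£72,000) is divided into 3 shares of £24,000: Dora and Willa each take £24,000; Ulla's £24,000 share passes to Ulla's issue.
Ulla's share (£24,000) passes entirely to Jarrah.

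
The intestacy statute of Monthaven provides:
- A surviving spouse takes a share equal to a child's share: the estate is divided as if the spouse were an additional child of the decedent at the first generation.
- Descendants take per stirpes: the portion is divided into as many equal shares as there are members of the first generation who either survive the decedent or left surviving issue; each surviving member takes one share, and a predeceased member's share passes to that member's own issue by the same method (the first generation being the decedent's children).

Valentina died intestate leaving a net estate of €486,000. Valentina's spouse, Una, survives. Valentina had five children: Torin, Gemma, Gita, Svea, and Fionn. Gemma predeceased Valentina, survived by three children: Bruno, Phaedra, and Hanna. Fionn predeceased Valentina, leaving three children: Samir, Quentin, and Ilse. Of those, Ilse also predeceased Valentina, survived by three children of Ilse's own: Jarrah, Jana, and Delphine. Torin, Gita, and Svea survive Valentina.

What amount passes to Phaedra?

Phaedra receives €27,000.

The spouse counts as an additional share at the children's level, so there are 6 primary shares of €81,000. Una takes one such share (€81,000).
The children's combined portion (€405,000) is divided into 5 shares of €81,000: Torin, Gita, and Svea each take €81,000; Gemma's €81,000 share passes to Gemma's issue; Fionn's €81,000 share passes to Fionn's issue.
Gemma's share (€81,000) is divided into 3 shares of €27,000: Bruno, Phaedra, and Hanna each take €27,000.
Fionn's share (€81,000) is divided into 3 shares of €27,000: Samir and Quentin each take €27,000; Ilse's €27,000 share passes to Ilse's issue.
Ilse's share (€27,000) is divided into 3 shares of €9,000: Jarrah, Jana, and Delphine each take €9,000.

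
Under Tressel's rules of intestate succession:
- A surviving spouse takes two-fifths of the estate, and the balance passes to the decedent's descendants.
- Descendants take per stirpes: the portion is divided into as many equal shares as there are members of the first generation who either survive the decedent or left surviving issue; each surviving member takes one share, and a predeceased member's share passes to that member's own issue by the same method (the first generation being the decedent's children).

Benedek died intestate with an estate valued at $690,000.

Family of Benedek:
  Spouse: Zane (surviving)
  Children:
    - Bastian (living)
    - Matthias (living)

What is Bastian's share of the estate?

Zane takes two-fifths of $690,000 = $276,000. The remaining $414,000 passes to the descendants.
The descendants' portion ($414,000) is divided into 2 shares of $207,000: Bastian and Matthias each take $207,000.

Bastian receives $207,000.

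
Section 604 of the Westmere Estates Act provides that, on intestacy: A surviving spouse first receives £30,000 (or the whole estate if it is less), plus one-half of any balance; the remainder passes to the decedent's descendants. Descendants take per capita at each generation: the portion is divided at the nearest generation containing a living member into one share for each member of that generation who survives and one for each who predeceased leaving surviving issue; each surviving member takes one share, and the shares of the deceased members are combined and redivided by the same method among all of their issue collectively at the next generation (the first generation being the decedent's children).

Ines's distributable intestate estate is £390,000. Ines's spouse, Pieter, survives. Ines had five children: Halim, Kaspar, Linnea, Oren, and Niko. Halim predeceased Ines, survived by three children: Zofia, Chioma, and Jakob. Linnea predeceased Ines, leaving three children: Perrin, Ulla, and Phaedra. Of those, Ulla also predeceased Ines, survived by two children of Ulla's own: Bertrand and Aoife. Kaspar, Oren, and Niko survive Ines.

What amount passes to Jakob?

Jakob receives £12,000.

Pieter first takes £30,000, leaving a balance of £360,000. Pieter then takes one-half of the balance (£180,000), for a total of £210,000. The remaining £180,000 passes to the descendants.
The descendants' portion (£180,000) is divided at the children's generation into 5 shares of £36,000. Kaspar, Oren, and Niko each take £36,000. The 2 shares of the deceased (Halim and Linnea) are combined into a pool of £72,000.
That pool (£72,000) is divided at the grandchildren's generation into 6 shares of £12,000. Zofia, Chioma, Jakob, Perrin, and Phaedra each take £12,000. The remaining share for the deceased Ulla (£12,000) is carried to the next generation.
That pool (£12,000) is divided at the great-grandchildren's generation equally among Bertrand and Aoife: £6,000 each.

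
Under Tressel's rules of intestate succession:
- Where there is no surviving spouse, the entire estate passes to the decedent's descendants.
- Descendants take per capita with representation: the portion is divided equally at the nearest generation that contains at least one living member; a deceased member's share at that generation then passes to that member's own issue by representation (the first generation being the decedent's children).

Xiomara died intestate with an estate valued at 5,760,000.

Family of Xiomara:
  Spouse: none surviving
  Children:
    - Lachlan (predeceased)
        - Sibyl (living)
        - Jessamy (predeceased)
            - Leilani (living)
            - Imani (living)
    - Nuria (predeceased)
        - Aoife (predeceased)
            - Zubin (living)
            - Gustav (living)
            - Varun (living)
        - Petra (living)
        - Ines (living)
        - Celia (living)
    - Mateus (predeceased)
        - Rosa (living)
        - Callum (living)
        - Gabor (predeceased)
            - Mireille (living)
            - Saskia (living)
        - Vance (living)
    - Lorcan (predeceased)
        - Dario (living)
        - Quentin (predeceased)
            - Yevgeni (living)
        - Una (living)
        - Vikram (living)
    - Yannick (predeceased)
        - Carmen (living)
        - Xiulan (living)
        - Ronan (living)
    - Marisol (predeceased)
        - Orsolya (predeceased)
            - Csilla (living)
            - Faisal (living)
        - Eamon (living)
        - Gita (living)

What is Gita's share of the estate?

The entire 5,760,000 passes to the descendants.
No child survives, so the initial division is made at the grandchildren's generation.
That amount (5,760,000) is divided into 20 shares of 288,000: Sibyl, Petra, Ines, Celia, Rosa, Callum, Vance, Dario, Una, Vikram, Carmen, Xiulan, Ronan, Eamon, and Gita each take 288,000; Jessamy's 288,000 share passes to Jessamy's issue; Aoife's 288,000 share passes to Aoife's issue; Gabor's 288,000 share passes to Gabor's issue; Quentin's 288,000 share passes to Quentin's issue; Orsolya's 288,000 share passes to Orsolya's issue.
Jessamy's share (288,000) is divided into 2 shares of 144,000: Leilani and Imani each take 144,000.
Aoife's share (288,000) is divided into 3 shares of 96,000: Zubin, Gustav, and Varun each take 96,000.
Gabor's share (288,000) is divided into 2 shares of 144,000: Mireille and Saskia each take 144,000.
Quentin's share (288,000) passes entirely to Yevgeni.
Orsolya's share (288,000) is divided into 2 shares of 144,000: Csilla and Faisal each take 144,000.

Gita receives 288,000.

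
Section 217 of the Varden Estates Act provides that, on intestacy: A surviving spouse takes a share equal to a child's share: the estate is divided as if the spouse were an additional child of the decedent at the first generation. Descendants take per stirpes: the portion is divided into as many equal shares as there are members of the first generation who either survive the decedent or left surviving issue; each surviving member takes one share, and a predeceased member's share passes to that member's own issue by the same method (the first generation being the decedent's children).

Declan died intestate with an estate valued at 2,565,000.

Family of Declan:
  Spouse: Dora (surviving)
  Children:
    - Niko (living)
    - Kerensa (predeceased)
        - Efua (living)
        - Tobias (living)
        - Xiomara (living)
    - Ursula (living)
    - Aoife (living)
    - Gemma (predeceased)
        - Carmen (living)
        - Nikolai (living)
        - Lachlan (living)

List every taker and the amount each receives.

Dora: 427,500; Niko: 427,500; Efua: 142,500; Tobias: 142,500; Xiomara: 142,500; Ursula: 427,500; Aoife: 427,500; Carmen: 142,500; Nikolai: 142,500; Lachlan: 142,500

The spouse counts as an additional share at the children's level, so there are 6 primary shares of 427,500. Dora takes one such share (427,500).
The children's combined portion (2,137,500) is divided into 5 shares of 427,500: Niko, Ursula, and Aoife each take 427,500; Kerensa's 427,500 share passes to Kerensa's issue; Gemma's 427,500 share passes to Gemma's issue.
Kerensa's share (427,500) is divided into 3 shares of 142,500: Efua, Tobias, and Xiomara each take 142,500.
Gemma's share (427,500) is divided into 3 shares of 142,500: Carmen, Nikolai, and Lachlan each take 142,500.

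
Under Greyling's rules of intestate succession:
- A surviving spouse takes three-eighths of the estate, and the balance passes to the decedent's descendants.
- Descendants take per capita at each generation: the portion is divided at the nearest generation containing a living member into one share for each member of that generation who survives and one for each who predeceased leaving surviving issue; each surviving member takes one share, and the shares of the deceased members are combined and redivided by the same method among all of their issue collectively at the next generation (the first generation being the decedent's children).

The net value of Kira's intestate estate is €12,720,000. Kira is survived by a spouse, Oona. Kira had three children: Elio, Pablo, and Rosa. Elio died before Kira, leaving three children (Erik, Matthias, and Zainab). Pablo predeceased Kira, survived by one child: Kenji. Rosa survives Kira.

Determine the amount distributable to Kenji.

Kenji receives €1,325,000.

Oona takes three-eighths of €12,720,000 = €4,770,000. The remaining €7,950,000 passes to the descendants.
The descendants' portion (€7,950,000) is divided at the children's generation into 3 shares of €2,650,000. Rosa takes €2,650,000. The 2 shares of the deceased (Elio and Pablo) are combined into a pool of €5,300,000.
That pool (€5,300,000) is divided at the grandchildren's generation equally among Erik, Matthias, Zainab, and Kenji: €1,325,000 each.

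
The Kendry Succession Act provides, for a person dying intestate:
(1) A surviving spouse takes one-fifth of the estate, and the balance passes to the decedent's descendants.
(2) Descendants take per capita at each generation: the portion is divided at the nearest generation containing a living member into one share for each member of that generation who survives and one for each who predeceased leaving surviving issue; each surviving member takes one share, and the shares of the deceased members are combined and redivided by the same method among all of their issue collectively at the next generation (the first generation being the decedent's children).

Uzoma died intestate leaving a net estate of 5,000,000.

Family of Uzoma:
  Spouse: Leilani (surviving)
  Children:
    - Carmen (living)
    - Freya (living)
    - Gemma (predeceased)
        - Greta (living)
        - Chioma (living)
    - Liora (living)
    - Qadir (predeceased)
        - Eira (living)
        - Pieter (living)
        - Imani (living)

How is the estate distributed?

Leilani takes one-fifth of 5,000,000 = 1,000,000. The remaining 4,000,000 passes to the descendants.
The descendants' portion (4,000,000) is divided at the children's generation into 5 shares of 800,000. Carmen, Freya, and Liora each take 800,000. The 2 shares of the deceased (Gemma and Qadir) are combined into a pool of 1,600,000.
That pool (1,600,000) is divided at the grandchildren's generation equally among Greta, Chioma, Eira, Pieter, and Imani: 320,000 each.

Leilani: 1,000,000; Carmen: 800,000; Freya: 800,000; Greta: 320,000; Chioma: 320,000; Liora: 800,000; Eira: 320,000; Pieter: 320,000; Imani: 320,000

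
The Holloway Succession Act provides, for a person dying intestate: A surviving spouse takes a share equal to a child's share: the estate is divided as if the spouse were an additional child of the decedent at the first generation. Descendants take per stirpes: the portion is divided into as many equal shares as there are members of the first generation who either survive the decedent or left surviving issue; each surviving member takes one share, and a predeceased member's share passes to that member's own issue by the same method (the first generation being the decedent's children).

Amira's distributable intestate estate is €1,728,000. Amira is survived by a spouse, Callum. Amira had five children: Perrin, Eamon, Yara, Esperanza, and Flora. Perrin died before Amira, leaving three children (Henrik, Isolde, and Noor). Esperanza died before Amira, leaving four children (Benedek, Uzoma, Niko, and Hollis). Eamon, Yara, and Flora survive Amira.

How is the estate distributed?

The spouse counts as an additional share at the children's level, so there are 6 primary shares of €288,000. Callum takes one such share (€288,000).
The children's combined portion (€1,440,000) is divided into 5 shares of €288,000: Eamon, Yara, and Flora each take €288,000; Perrin's €288,000 share passes to Perrin's issue; Esperanza's €288,000 share passes to Esperanza's issue.
Perrin's share (€288,000) is divided into 3 shares of €96,000: Henrik, Isolde, and Noor each take €96,000.
Esperanza's share (€288,000) is divided into 4 shares of €72,000: Benedek, Uzoma, Niko, and Hollis each take €72,000.

Callum: €288,000; Henrik: €96,000; Isolde: €96,000; Noor: €96,000; Eamon: €288,000; Yara: €288,000; Benedek: €72,000; Uzoma: €72,000; Niko: €72,000; Hollis: €72,000; Flora: €288,000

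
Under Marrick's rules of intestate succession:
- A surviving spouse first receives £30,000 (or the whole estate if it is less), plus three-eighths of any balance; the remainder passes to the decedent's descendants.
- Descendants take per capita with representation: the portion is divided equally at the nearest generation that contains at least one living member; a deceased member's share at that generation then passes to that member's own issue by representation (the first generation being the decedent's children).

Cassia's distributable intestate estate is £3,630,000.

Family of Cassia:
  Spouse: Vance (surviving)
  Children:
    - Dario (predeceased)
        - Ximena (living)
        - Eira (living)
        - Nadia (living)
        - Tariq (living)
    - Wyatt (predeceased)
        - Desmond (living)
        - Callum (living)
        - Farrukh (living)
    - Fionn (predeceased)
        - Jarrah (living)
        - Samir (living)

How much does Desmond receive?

Vance first takes £30,000, leaving a balance of £3,600,000. Vance then takes three-eighths of the balance (£1,350,000), for a total of £1,380,000. The remaining £2,250,000 passes to the descendants.
No child survives, so the initial division is made at the grandchildren's generation.
The descendants' portion (£2,250,000) is divided into 9 shares of £250,000: Ximena, Eira, Nadia, Tariq, Desmond, Callum, Farrukh, Jarrah, and Samir each take £250,000.

Desmond receives £250,000.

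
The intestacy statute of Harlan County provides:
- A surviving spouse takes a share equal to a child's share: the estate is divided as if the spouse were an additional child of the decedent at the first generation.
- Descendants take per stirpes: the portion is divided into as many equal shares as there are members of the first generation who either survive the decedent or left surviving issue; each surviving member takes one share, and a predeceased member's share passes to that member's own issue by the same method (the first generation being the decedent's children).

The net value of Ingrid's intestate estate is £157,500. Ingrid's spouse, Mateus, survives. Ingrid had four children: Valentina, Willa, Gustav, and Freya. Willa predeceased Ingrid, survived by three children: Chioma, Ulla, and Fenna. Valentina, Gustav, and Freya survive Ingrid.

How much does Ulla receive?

Ulla receives £10,500.

The spouse counts as an additional share at the children's level, so there are 5 primary shares of £31,500. Mateus takes one such share (£31,500).
The children's combined portion (£126,000) is divided into 4 shares of £31,500: Valentina, Gustav, and Freya each take £31,500; Willa's £31,500 share passes to Willa's issue.
Willa's share (£31,500) is divided into 3 shares of £10,500: Chioma, Ulla, and Fenna each take £10,500.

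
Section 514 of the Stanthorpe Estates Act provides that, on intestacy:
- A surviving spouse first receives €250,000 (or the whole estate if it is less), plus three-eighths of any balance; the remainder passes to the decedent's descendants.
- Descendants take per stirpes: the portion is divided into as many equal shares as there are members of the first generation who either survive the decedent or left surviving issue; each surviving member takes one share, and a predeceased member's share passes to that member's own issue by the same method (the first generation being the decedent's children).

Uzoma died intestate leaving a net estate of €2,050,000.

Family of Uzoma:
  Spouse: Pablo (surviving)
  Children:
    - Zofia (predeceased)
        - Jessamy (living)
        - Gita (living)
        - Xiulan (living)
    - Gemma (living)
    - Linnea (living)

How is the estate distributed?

Pablo first takes €250,000, leaving a balance of €1,800,000. Pablo then takes three-eighths of the balance (€675,000), for a total of €925,000. The remaining €1,125,000 passes to the descendants.
The descendants' portion (€1,125,000) is divided into 3 shares of €375,000: Gemma and Linnea each take €375,000; Zofia's €375,000 share passes to Zofia's issue.
Zofia's share (€375,000) is divided into 3 shares of €125,000: Jessamy, Gita, and Xiulan each take €125,000.

Pablo: €925,000; Jessamy: €125,000; Gita: €125,000; Xiulan: €125,000; Gemma: €375,000; Linnea: €375,000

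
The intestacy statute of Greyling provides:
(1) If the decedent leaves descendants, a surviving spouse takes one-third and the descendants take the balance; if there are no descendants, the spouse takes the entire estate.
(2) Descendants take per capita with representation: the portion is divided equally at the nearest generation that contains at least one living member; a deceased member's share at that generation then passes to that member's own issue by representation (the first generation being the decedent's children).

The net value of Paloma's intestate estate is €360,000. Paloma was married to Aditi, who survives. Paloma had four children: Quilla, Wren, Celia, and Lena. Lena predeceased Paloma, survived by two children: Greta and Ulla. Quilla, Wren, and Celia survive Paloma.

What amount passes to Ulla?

Aditi takes one-third of €360,000 = €120,000. The remaining €240,000 passes to the descendants.
The descendants' portion (€240,000) is divided into 4 shares of €60,000: Quilla, Wren, and Celia each take €60,000; Lena's €60,000 share passes to Lena's issue.
Lena's share (€60,000) is divided into 2 shares of €30,000: Greta and Ulla each take €30,000.

Ulla receives €30,000.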